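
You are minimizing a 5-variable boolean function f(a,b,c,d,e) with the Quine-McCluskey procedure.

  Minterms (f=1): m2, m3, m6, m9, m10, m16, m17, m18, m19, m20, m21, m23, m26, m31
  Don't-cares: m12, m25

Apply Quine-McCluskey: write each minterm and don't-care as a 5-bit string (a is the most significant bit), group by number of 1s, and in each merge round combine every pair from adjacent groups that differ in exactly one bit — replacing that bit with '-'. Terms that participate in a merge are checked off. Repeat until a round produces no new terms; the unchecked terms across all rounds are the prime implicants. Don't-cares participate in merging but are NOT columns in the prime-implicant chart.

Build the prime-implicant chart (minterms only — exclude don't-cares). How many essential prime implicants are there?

6

Round 0: 00010✓ 00011✓ 00110✓ 01001✓ 01010✓ 01100 10000✓ 10001✓ 10010✓ 10011✓ 10100✓ 10101✓ 10111✓ 11001✓ 11010✓ 11111✓
Round 1: -0010✓ -0011✓ -1001 -1010✓ 0-010✓ 00-10 0001-✓ 1-001 1-010✓ 1-111 10-00✓ 10-01✓ 10-11✓ 100-0✓ 100-1✓ 1000-✓ 1001-✓ 101-1✓ 1010-✓
Round 2: --010 -001- 10--1 10-0- 100--
PIs = {--010, -001-, -1001, 00-10, 01100, 1-001, 1-111, 10--1, 10-0-, 100--}
Coverage chart:
  m2: --010,-001-,00-10
  m3: -001- ←essential
  m6: 00-10 ←essential
  m9: -1001 ←essential
  m10: --010 ←essential
  m16: 10-0-,100--
  m17: 1-001,10--1,10-0-,100--
  m18: --010,-001-,100--
  m19: -001-,10--1,100--
  m20: 10-0- ←essential
  m21: 10--1,10-0-
  m23: 1-111,10--1
  m26: --010 ←essential
  m31: 1-111 ←essential
Essential: --010, -001-, -1001, 00-10, 1-111, 10-0-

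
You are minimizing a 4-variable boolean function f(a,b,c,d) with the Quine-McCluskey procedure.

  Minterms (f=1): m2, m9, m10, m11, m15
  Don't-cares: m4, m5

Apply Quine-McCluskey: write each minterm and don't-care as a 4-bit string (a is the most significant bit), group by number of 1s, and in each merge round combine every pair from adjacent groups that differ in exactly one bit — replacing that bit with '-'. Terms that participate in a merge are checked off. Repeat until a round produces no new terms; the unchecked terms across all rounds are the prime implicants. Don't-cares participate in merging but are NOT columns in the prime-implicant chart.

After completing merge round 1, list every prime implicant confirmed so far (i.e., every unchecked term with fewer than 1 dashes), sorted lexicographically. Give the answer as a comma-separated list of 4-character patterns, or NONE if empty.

NONE

[col 0] 0010*, 0100*, 0101*, 1001*, 1010*, 1011*, 1111*
[col 1] -010, 010-, 1-11, 10-1, 101-
Prime implicants: -010, 010-, 1-11, 10-1, 101-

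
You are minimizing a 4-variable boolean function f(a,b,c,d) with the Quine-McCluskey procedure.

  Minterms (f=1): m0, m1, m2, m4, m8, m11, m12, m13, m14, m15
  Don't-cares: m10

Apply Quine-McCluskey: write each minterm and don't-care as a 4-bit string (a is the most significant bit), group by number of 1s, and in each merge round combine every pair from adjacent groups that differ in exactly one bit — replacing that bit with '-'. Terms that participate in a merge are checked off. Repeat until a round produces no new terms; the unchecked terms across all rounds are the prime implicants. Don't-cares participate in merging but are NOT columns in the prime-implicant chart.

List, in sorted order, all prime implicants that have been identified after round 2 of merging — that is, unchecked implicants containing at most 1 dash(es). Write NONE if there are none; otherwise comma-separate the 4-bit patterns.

Round 0: 0000✓ 0001✓ 0010✓ 0100✓ 1000✓ 1010✓ 1011✓ 1100✓ 1101✓ 1110✓ 1111✓
Round 1: -000✓ -010✓ -100✓ 0-00✓ 00-0✓ 000- 1-00✓ 1-10✓ 1-11✓ 10-0✓ 101-✓ 11-0✓ 11-1✓ 110-✓ 111-✓
Round 2: --00 -0-0 1--0 1-1- 11--
PIs = {--00, -0-0, 000-, 1--0, 1-1-, 11--}

000-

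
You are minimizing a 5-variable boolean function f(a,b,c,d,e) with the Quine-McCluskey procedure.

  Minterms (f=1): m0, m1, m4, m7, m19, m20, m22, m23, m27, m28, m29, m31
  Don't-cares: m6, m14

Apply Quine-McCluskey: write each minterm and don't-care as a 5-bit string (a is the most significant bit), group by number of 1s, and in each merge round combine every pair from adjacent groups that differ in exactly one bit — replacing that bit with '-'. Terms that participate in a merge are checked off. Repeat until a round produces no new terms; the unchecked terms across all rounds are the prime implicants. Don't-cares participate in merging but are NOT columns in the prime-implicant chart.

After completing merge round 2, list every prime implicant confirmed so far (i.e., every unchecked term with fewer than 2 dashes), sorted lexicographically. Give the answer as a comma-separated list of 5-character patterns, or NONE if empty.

[col 0] 00000*, 00001*, 00100*, 00110*, 00111*, 01110*, 10011*, 10100*, 10110*, 10111*, 11011*, 11100*, 11101*, 11111*
[col 1] -0100*, -0110*, -0111*, 0-110, 00-00, 0000-, 001-0*, 0011-*, 1-011*, 1-100, 1-111*, 10-11*, 101-0*, 1011-*, 11-11*, 111-1, 1110-
[col 2] -01-0, -011-, 1--11
Prime implicants: -01-0, -011-, 0-110, 00-00, 0000-, 1--11, 1-100, 111-1, 1110-

0-110, 00-00, 0000-, 1-100, 111-1, 1110-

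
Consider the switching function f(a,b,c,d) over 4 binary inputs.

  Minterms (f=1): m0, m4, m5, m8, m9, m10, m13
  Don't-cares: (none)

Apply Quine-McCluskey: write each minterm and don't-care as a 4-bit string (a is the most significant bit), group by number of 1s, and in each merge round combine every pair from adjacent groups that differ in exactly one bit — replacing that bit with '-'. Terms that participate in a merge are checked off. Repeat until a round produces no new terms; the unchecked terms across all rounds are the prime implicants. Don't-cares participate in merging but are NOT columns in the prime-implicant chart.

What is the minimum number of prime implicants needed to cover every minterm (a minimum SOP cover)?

Round 0: 0000✓ 0100✓ 0101✓ 1000✓ 1001✓ 1010✓ 1101✓
Round 1: -000 -101 0-00 010- 1-01 10-0 100-
PIs = {-000, -101, 0-00, 010-, 1-01, 10-0, 100-}
Coverage chart:
  m0: -000,0-00
  m4: 0-00,010-
  m5: -101,010-
  m8: -000,10-0,100-
  m9: 1-01,100-
  m10: 10-0 ←essential
  m13: -101,1-01
Essential: 10-0
Petrick residual → -000, 010-, 1-01
Min cover (4 terms): b'c'd' + a'bc' + ac'd + ab'd'

4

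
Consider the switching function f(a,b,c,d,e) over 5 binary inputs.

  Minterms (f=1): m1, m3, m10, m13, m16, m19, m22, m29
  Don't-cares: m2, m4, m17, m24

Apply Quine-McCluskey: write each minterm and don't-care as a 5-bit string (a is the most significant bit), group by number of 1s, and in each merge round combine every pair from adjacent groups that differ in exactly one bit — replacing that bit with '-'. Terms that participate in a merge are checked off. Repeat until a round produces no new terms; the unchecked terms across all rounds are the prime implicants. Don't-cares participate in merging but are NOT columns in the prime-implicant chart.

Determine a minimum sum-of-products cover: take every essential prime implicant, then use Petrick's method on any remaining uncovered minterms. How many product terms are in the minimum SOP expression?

Round 0: 00001✓ 00010✓ 00011✓ 00100 01010✓ 01101✓ 10000✓ 10001✓ 10011✓ 10110 11000✓ 11101✓
Round 1: -0001✓ -0011✓ -1101 0-010 000-1✓ 0001- 1-000 100-1✓ 1000-
Round 2: -00-1
PIs = {-00-1, -1101, 0-010, 0001-, 00100, 1-000, 1000-, 10110}
Coverage chart:
  m1: -00-1 ←essential
  m3: -00-1,0001-
  m10: 0-010 ←essential
  m13: -1101 ←essential
  m16: 1-000,1000-
  m19: -00-1 ←essential
  m22: 10110 ←essential
  m29: -1101 ←essential
Essential: -00-1, -1101, 0-010, 10110
Petrick residual → 1-000
Min cover (5 terms): b'c'e + bcd'e + a'c'de' + ac'd'e' + ab'cde'

5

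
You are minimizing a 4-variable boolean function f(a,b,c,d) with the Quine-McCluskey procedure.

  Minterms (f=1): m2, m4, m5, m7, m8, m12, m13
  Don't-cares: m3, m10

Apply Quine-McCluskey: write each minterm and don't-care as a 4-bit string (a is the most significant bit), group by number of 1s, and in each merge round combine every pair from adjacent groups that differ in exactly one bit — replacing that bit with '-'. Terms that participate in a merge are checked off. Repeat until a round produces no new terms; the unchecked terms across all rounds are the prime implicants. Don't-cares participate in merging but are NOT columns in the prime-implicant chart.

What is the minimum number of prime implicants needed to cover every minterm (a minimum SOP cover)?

4

size-2^0 implicants → 0010(✓)  0011(✓)  0100(✓)  0101(✓)  0111(✓)  1000(✓)  1010(✓)  1100(✓)  1101(✓)
size-2^1 implicants → -010  -100(✓)  -101(✓)  0-11  001-  01-1  010-(✓)  1-00  10-0  110-(✓)
size-2^2 implicants → -10-
Unchecked terms (primes): -010, -10-, 0-11, 001-, 01-1, 1-00, 10-0
Minterm coverage:
  m2 ⊆ -010,001-
  m4 ⊆ -10- [E]
  m5 ⊆ -10-,01-1
  m7 ⊆ 0-11,01-1
  m8 ⊆ 1-00,10-0
  m12 ⊆ -10-,1-00
  m13 ⊆ -10- [E]
E = {-10-}
Petrick residual → -010, 0-11, 1-00
Cover = b'cd' + bc' + a'cd + ac'd'  |cover|=4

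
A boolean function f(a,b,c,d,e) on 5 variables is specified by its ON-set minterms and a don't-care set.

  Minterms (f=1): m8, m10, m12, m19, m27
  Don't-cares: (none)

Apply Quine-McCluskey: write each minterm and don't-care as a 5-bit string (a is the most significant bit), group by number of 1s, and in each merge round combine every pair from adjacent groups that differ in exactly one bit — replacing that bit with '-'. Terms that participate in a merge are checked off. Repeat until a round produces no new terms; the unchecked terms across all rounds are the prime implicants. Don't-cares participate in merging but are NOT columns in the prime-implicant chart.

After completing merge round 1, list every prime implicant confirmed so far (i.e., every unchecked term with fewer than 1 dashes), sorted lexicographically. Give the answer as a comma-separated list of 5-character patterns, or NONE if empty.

size-2^0 implicants → 01000(✓)  01010(✓)  01100(✓)  10011(✓)  11011(✓)
size-2^1 implicants → 01-00  010-0  1-011
Unchecked terms (primes): 01-00, 010-0, 1-011

NONE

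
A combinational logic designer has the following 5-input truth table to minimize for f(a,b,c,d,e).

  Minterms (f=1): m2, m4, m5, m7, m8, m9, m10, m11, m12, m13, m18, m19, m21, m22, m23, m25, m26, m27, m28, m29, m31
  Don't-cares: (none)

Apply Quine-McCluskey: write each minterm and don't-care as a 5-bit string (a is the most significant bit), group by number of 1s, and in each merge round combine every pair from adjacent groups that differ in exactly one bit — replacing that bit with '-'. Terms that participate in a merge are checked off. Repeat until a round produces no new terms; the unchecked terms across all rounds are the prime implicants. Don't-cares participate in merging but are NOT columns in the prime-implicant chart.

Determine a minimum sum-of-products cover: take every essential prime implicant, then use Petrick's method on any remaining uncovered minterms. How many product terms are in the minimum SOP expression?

7

size-2^0 implicants → 00010(✓)  00100(✓)  00101(✓)  00111(✓)  01000(✓)  01001(✓)  01010(✓)  01011(✓)  01100(✓)  01101(✓)  10010(✓)  10011(✓)  10101(✓)  10110(✓)  10111(✓)  11001(✓)  11010(✓)  11011(✓)  11100(✓)  11101(✓)  11111(✓)
size-2^1 implicants → -0010(✓)  -0101(✓)  -0111(✓)  -1001(✓)  -1010(✓)  -1011(✓)  -1100(✓)  -1101(✓)  0-010(✓)  0-100(✓)  0-101(✓)  001-1(✓)  0010-(✓)  01-00(✓)  01-01(✓)  010-0(✓)  010-1(✓)  0100-(✓)  0101-(✓)  0110-(✓)  1-010(✓)  1-011(✓)  1-101(✓)  1-111(✓)  10-10(✓)  10-11(✓)  1001-(✓)  101-1(✓)  1011-(✓)  11-01(✓)  11-11(✓)  110-1(✓)  1101-(✓)  111-1(✓)  1110-(✓)
size-2^2 implicants → --010  --101  -01-1  -1-01  -10-1  -101-  -110-  0-10-  01-0-  010--  1--11  1-01-  1-1-1  10-1-  11--1
Unchecked terms (primes): --010, --101, -01-1, -1-01, -10-1, -101-, -110-, 0-10-, 01-0-, 010--, 1--11, 1-01-, 1-1-1, 10-1-, 11--1
Minterm coverage:
  m2 ⊆ --010 [E]
  m4 ⊆ 0-10- [E]
  m5 ⊆ --101,-01-1,0-10-
  m7 ⊆ -01-1 [E]
  m8 ⊆ 01-0-,010--
  m9 ⊆ -1-01,-10-1,01-0-,010--
  m10 ⊆ --010,-101-,010--
  m11 ⊆ -10-1,-101-,010--
  m12 ⊆ -110-,0-10-,01-0-
  m13 ⊆ --101,-1-01,-110-,0-10-,01-0-
  m18 ⊆ --010,1-01-,10-1-
  m19 ⊆ 1--11,1-01-,10-1-
  m21 ⊆ --101,-01-1,1-1-1
  m22 ⊆ 10-1- [E]
  m23 ⊆ -01-1,1--11,1-1-1,10-1-
  m25 ⊆ -1-01,-10-1,11--1
  m26 ⊆ --010,-101-,1-01-
  m27 ⊆ -10-1,-101-,1--11,1-01-,11--1
  m28 ⊆ -110- [E]
  m29 ⊆ --101,-1-01,-110-,1-1-1,11--1
  m31 ⊆ 1--11,1-1-1,11--1
E = {--010, -01-1, -110-, 0-10-, 10-1-}
Petrick residual → 010--, 11--1
Cover = c'de' + b'ce + bcd' + a'cd' + a'bc' + ab'd + abe  |cover|=7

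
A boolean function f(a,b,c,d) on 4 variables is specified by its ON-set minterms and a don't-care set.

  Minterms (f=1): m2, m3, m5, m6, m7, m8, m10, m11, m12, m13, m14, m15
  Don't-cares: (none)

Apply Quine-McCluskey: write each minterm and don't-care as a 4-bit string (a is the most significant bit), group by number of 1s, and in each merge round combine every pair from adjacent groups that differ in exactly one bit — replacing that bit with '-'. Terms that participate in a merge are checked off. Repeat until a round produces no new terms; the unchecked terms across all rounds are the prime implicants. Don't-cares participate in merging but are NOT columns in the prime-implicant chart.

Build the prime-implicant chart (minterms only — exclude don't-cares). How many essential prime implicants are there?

[col 0] 0010*, 0011*, 0101*, 0110*, 0111*, 1000*, 1010*, 1011*, 1100*, 1101*, 1110*, 1111*
[col 1] -010*, -011*, -101*, -110*, -111*, 0-10*, 0-11*, 001-*, 01-1*, 011-*, 1-00*, 1-10*, 1-11*, 10-0*, 101-*, 11-0*, 11-1*, 110-*, 111-*
[col 2] --10*, --11*, -01-*, -1-1, -11-*, 0-1-*, 1--0, 1-1-*, 11--
[col 3] --1-
Prime implicants: --1-, -1-1, 1--0, 11--
PI chart (minterm → PIs covering it):
  2 | --1-  (sole → essential)
  3 | --1-  (sole → essential)
  5 | -1-1  (sole → essential)
  6 | --1-  (sole → essential)
  7 | --1-,-1-1
  8 | 1--0  (sole → essential)
  10 | --1-,1--0
  11 | --1-  (sole → essential)
  12 | 1--0,11--
  13 | -1-1,11--
  14 | --1-,1--0,11--
  15 | --1-,-1-1,11--
Essential prime implicants: --1-, -1-1, 1--0

3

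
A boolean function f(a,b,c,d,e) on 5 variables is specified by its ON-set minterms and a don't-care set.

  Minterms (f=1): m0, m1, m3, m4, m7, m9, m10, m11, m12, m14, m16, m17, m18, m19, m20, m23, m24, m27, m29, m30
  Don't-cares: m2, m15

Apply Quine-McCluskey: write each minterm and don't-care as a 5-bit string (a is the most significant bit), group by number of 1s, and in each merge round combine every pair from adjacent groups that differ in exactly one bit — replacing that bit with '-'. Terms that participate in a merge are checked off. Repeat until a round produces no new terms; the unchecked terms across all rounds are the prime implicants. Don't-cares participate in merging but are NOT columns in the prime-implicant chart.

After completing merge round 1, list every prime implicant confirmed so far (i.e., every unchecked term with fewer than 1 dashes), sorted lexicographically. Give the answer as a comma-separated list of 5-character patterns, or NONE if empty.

[col 0] 00000*, 00001*, 00010*, 00011*, 00100*, 00111*, 01001*, 01010*, 01011*, 01100*, 01110*, 01111*, 10000*, 10001*, 10010*, 10011*, 10100*, 10111*, 11000*, 11011*, 11101, 11110*
[col 1] -0000*, -0001*, -0010*, -0011*, -0100*, -0111*, -1011*, -1110, 0-001*, 0-010*, 0-011*, 0-100, 0-111*, 00-00*, 00-11*, 000-0*, 000-1*, 0000-*, 0001-*, 01-10*, 01-11*, 010-1*, 0101-*, 011-0, 0111-*, 1-000, 1-011*, 10-00*, 10-11*, 100-0*, 100-1*, 1000-*, 1001-*
[col 2] --011, -0-00, -0-11, -00-0*, -00-1*, -000-*, -001-*, 0--11, 0-0-1, 0-01-, 000--*, 01-1-, 100--*
[col 3] -00--
Prime implicants: --011, -0-00, -0-11, -00--, -1110, 0--11, 0-0-1, 0-01-, 0-100, 01-1-, 011-0, 1-000, 11101

11101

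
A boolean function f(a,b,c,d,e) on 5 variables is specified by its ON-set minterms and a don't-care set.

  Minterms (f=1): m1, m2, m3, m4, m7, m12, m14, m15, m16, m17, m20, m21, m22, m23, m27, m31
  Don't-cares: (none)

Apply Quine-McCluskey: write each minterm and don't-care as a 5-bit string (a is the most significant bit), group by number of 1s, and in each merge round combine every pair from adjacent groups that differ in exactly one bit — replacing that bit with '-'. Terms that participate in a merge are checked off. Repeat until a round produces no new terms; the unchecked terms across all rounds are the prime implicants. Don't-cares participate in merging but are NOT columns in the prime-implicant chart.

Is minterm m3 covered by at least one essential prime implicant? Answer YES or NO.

YES

Round 0: 00001✓ 00010✓ 00011✓ 00100✓ 00111✓ 01100✓ 01110✓ 01111✓ 10000✓ 10001✓ 10100✓ 10101✓ 10110✓ 10111✓ 11011✓ 11111✓
Round 1: -0001 -0100 -0111✓ -1111✓ 0-100 0-111✓ 00-11 000-1 0001- 011-0 0111- 1-111✓ 10-00✓ 10-01✓ 1000-✓ 101-0✓ 101-1✓ 1010-✓ 1011-✓ 11-11
Round 2: --111 10-0- 101--
PIs = {--111, -0001, -0100, 0-100, 00-11, 000-1, 0001-, 011-0, 0111-, 10-0-, 101--, 11-11}
Coverage chart:
  m1: -0001,000-1
  m2: 0001- ←essential
  m3: 00-11,000-1,0001-
  m4: -0100,0-100
  m7: --111,00-11
  m12: 0-100,011-0
  m14: 011-0,0111-
  m15: --111,0111-
  m16: 10-0- ←essential
  m17: -0001,10-0-
  m20: -0100,10-0-,101--
  m21: 10-0-,101--
  m22: 101-- ←essential
  m23: --111,101--
  m27: 11-11 ←essential
  m31: --111,11-11
Essential: 0001-, 10-0-, 101--, 11-11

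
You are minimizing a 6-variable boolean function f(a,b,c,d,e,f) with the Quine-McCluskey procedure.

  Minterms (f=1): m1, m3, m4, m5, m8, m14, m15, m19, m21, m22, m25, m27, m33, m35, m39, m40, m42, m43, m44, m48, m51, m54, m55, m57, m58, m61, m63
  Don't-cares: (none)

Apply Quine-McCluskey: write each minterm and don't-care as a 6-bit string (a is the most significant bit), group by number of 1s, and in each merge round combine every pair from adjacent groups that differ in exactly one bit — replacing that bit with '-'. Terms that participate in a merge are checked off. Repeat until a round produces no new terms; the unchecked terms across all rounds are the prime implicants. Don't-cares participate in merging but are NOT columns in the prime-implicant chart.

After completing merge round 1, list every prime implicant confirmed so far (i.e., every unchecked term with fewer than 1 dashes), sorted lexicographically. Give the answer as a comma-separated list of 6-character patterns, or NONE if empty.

110000

[col 0] 000001*, 000011*, 000100*, 000101*, 001000*, 001110*, 001111*, 010011*, 010101*, 010110*, 011001*, 011011*, 100001*, 100011*, 100111*, 101000*, 101010*, 101011*, 101100*, 110000, 110011*, 110110*, 110111*, 111001*, 111010*, 111101*, 111111*
[col 1] -00001*, -00011*, -01000, -10011*, -10110, -11001, 0-0011*, 0-0101, 000-01, 0000-1*, 00010-, 00111-, 01-011, 0110-1, 1-0011*, 1-0111*, 1-1010, 10-011, 100-11*, 1000-1*, 101-00, 1010-0, 10101-, 11-111, 110-11*, 11011-, 111-01, 1111-1
[col 2] --0011, -000-1, 1-0-11
Prime implicants: --0011, -000-1, -01000, -10110, -11001, 0-0101, 000-01, 00010-, 00111-, 01-011, 0110-1, 1-0-11, 1-1010, 10-011, 101-00, 1010-0, 10101-, 11-111, 110000, 11011-, 111-01, 1111-1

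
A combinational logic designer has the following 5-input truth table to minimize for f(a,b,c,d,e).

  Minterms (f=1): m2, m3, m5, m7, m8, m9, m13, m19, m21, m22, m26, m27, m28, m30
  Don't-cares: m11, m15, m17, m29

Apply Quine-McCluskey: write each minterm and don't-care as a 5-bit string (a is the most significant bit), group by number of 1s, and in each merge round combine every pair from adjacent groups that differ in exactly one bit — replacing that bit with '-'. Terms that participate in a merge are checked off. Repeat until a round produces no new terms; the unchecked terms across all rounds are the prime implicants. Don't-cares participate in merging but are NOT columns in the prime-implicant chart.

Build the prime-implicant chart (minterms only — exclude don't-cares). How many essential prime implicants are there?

3

[col 0] 00010*, 00011*, 00101*, 00111*, 01000*, 01001*, 01011*, 01101*, 01111*, 10001*, 10011*, 10101*, 10110*, 11010*, 11011*, 11100*, 11101*, 11110*
[col 1] -0011*, -0101*, -1011*, -1101*, 0-011*, 0-101*, 0-111*, 00-11*, 0001-, 001-1*, 01-01*, 01-11*, 010-1*, 0100-, 011-1*, 1-011*, 1-101*, 1-110, 10-01, 100-1, 11-10, 1101-, 111-0, 1110-
[col 2] --011, --101, 0--11, 0-1-1, 01--1
Prime implicants: --011, --101, 0--11, 0-1-1, 0001-, 01--1, 0100-, 1-110, 10-01, 100-1, 11-10, 1101-, 111-0, 1110-
PI chart (minterm → PIs covering it):
  2 | 0001-  (sole → essential)
  3 | --011,0--11,0001-
  5 | --101,0-1-1
  7 | 0--11,0-1-1
  8 | 0100-  (sole → essential)
  9 | 01--1,0100-
  13 | --101,0-1-1,01--1
  19 | --011,100-1
  21 | --101,10-01
  22 | 1-110  (sole → essential)
  26 | 11-10,1101-
  27 | --011,1101-
  28 | 111-0,1110-
  30 | 1-110,11-10,111-0
Essential prime implicants: 0001-, 0100-, 1-110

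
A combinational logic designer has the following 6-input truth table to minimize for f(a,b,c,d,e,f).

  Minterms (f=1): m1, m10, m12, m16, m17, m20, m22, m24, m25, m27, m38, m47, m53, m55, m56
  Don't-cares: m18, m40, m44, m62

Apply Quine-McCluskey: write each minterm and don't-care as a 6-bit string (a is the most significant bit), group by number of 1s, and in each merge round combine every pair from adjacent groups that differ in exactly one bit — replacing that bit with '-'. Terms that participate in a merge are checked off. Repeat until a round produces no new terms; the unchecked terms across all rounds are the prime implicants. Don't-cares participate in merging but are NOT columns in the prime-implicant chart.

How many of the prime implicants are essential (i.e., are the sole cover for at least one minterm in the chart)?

8

Round 0: 000001✓ 001010 001100✓ 010000✓ 010001✓ 010010✓ 010100✓ 010110✓ 011000✓ 011001✓ 011011✓ 100110 101000✓ 101100✓ 101111 110101✓ 110111✓ 111000✓ 111110
Round 1: -01100 -11000 0-0001 01-000✓ 01-001✓ 010-00✓ 010-10✓ 0100-0✓ 01000-✓ 0101-0✓ 0110-1 01100-✓ 1-1000 101-00 1101-1
Round 2: 01-00- 010--0
PIs = {-01100, -11000, 0-0001, 001010, 01-00-, 010--0, 0110-1, 1-1000, 100110, 101-00, 101111, 1101-1, 111110}
Coverage chart:
  m1: 0-0001 ←essential
  m10: 001010 ←essential
  m12: -01100 ←essential
  m16: 01-00-,010--0
  m17: 0-0001,01-00-
  m20: 010--0 ←essential
  m22: 010--0 ←essential
  m24: -11000,01-00-
  m25: 01-00-,0110-1
  m27: 0110-1 ←essential
  m38: 100110 ←essential
  m47: 101111 ←essential
  m53: 1101-1 ←essential
  m55: 1101-1 ←essential
  m56: -11000,1-1000
Essential: -01100, 0-0001, 001010, 010--0, 0110-1, 100110, 101111, 1101-1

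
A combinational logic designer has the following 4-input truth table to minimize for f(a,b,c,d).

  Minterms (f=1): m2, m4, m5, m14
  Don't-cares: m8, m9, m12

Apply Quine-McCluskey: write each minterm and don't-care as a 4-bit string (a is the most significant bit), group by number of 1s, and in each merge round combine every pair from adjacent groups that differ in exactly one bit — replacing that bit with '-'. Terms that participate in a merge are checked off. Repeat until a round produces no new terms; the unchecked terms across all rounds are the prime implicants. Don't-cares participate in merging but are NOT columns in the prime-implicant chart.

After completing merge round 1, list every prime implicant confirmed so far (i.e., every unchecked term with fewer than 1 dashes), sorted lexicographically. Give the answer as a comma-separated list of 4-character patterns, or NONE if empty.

[col 0] 0010, 0100*, 0101*, 1000*, 1001*, 1100*, 1110*
[col 1] -100, 010-, 1-00, 100-, 11-0
Prime implicants: -100, 0010, 010-, 1-00, 100-, 11-0

0010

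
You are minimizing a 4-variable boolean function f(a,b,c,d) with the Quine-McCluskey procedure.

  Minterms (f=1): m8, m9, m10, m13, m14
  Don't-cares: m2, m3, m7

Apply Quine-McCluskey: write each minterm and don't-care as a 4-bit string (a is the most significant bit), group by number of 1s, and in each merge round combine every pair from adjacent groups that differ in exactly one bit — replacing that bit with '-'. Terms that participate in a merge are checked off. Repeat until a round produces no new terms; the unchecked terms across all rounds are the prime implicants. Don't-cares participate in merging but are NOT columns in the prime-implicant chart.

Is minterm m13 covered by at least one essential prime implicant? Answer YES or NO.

YES

size-2^0 implicants → 0010(✓)  0011(✓)  0111(✓)  1000(✓)  1001(✓)  1010(✓)  1101(✓)  1110(✓)
size-2^1 implicants → -010  0-11  001-  1-01  1-10  10-0  100-
Unchecked terms (primes): -010, 0-11, 001-, 1-01, 1-10, 10-0, 100-
Minterm coverage:
  m8 ⊆ 10-0,100-
  m9 ⊆ 1-01,100-
  m10 ⊆ -010,1-10,10-0
  m13 ⊆ 1-01 [E]
  m14 ⊆ 1-10 [E]
E = {1-01, 1-10}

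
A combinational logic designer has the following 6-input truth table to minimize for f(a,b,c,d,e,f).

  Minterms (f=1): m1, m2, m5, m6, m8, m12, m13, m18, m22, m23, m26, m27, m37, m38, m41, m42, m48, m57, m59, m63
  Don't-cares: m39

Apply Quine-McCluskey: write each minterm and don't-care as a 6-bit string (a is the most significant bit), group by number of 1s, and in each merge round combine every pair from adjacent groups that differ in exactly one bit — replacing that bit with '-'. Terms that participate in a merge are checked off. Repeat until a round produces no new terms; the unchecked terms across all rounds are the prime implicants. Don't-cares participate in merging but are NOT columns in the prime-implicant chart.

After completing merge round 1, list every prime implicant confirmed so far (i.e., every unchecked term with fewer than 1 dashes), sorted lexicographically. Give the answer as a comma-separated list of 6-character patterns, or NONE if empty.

[col 0] 000001*, 000010*, 000101*, 000110*, 001000*, 001100*, 001101*, 010010*, 010110*, 010111*, 011010*, 011011*, 100101*, 100110*, 100111*, 101001*, 101010, 110000, 111001*, 111011*, 111111*
[col 1] -00101, -00110, -11011, 0-0010*, 0-0110*, 00-101, 000-01, 000-10*, 001-00, 00110-, 01-010, 010-10*, 01011-, 01101-, 1-1001, 1001-1, 10011-, 111-11, 1110-1
[col 2] 0-0-10
Prime implicants: -00101, -00110, -11011, 0-0-10, 00-101, 000-01, 001-00, 00110-, 01-010, 01011-, 01101-, 1-1001, 1001-1, 10011-, 101010, 110000, 111-11, 1110-1

101010, 110000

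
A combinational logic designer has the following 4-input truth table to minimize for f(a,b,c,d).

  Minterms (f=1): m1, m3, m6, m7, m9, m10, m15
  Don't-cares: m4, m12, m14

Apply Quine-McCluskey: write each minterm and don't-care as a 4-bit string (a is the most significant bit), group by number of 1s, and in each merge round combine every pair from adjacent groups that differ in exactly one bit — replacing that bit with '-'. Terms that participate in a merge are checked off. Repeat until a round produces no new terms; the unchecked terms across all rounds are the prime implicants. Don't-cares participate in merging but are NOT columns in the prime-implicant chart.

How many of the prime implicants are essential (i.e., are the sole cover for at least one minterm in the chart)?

[col 0] 0001*, 0011*, 0100*, 0110*, 0111*, 1001*, 1010*, 1100*, 1110*, 1111*
[col 1] -001, -100*, -110*, -111*, 0-11, 00-1, 01-0*, 011-*, 1-10, 11-0*, 111-*
[col 2] -1-0, -11-
Prime implicants: -001, -1-0, -11-, 0-11, 00-1, 1-10
PI chart (minterm → PIs covering it):
  1 | -001,00-1
  3 | 0-11,00-1
  6 | -1-0,-11-
  7 | -11-,0-11
  9 | -001  (sole → essential)
  10 | 1-10  (sole → essential)
  15 | -11-  (sole → essential)
Essential prime implicants: -001, -11-, 1-10

3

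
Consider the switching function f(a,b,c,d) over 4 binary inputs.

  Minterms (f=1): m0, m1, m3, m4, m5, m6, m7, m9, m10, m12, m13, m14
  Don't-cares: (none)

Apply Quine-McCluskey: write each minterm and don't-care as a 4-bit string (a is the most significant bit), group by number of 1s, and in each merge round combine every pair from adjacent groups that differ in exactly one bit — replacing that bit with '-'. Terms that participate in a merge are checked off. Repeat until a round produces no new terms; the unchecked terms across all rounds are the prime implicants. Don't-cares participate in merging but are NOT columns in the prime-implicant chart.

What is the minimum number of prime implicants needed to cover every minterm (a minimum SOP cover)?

5

size-2^0 implicants → 0000(✓)  0001(✓)  0011(✓)  0100(✓)  0101(✓)  0110(✓)  0111(✓)  1001(✓)  1010(✓)  1100(✓)  1101(✓)  1110(✓)
size-2^1 implicants → -001(✓)  -100(✓)  -101(✓)  -110(✓)  0-00(✓)  0-01(✓)  0-11(✓)  00-1(✓)  000-(✓)  01-0(✓)  01-1(✓)  010-(✓)  011-(✓)  1-01(✓)  1-10  11-0(✓)  110-(✓)
size-2^2 implicants → --01  -1-0  -10-  0--1  0-0-  01--
Unchecked terms (primes): --01, -1-0, -10-, 0--1, 0-0-, 01--, 1-10
Minterm coverage:
  m0 ⊆ 0-0- [E]
  m1 ⊆ --01,0--1,0-0-
  m3 ⊆ 0--1 [E]
  m4 ⊆ -1-0,-10-,0-0-,01--
  m5 ⊆ --01,-10-,0--1,0-0-,01--
  m6 ⊆ -1-0,01--
  m7 ⊆ 0--1,01--
  m9 ⊆ --01 [E]
  m10 ⊆ 1-10 [E]
  m12 ⊆ -1-0,-10-
  m13 ⊆ --01,-10-
  m14 ⊆ -1-0,1-10
E = {--01, 0--1, 0-0-, 1-10}
Petrick residual → -1-0
Cover = c'd + bd' + a'd + a'c' + acd'  |cover|=5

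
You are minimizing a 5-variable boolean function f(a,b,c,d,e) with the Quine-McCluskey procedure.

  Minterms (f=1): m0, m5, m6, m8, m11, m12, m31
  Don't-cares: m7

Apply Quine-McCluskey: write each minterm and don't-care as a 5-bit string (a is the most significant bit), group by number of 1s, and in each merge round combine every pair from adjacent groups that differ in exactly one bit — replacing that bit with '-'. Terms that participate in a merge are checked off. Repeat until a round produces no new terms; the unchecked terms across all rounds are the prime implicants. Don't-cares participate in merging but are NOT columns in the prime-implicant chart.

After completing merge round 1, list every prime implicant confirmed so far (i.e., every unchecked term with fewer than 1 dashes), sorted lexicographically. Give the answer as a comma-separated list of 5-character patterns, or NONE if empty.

01011, 11111

size-2^0 implicants → 00000(✓)  00101(✓)  00110(✓)  00111(✓)  01000(✓)  01011  01100(✓)  11111
size-2^1 implicants → 0-000  001-1  0011-  01-00
Unchecked terms (primes): 0-000, 001-1, 0011-, 01-00, 01011, 11111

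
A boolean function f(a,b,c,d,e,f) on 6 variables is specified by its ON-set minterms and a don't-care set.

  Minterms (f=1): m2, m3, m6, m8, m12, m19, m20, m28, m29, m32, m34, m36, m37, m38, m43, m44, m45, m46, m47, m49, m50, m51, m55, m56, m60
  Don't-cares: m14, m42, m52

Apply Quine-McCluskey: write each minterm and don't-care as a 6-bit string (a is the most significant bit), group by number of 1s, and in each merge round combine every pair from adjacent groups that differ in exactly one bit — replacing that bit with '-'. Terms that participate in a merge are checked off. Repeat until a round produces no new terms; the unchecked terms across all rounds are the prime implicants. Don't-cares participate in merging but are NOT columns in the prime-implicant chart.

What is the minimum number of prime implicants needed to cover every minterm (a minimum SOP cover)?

size-2^0 implicants → 000010(✓)  000011(✓)  000110(✓)  001000(✓)  001100(✓)  001110(✓)  010011(✓)  010100(✓)  011100(✓)  011101(✓)  100000(✓)  100010(✓)  100100(✓)  100101(✓)  100110(✓)  101010(✓)  101011(✓)  101100(✓)  101101(✓)  101110(✓)  101111(✓)  110001(✓)  110010(✓)  110011(✓)  110100(✓)  110111(✓)  111000(✓)  111100(✓)
size-2^1 implicants → -00010(✓)  -00110(✓)  -01100(✓)  -01110(✓)  -10011  -10100(✓)  -11100(✓)  0-0011  0-1100(✓)  00-110(✓)  000-10(✓)  00001-  001-00  0011-0(✓)  01-100(✓)  01110-  1-0010  1-0100(✓)  1-1100(✓)  10-010(✓)  10-100(✓)  10-101(✓)  10-110(✓)  100-00(✓)  100-10(✓)  1000-0(✓)  1001-0(✓)  10010-(✓)  101-10(✓)  101-11(✓)  10101-(✓)  1011-0(✓)  1011-1(✓)  10110-(✓)  10111-(✓)  11-100(✓)  110-11  1100-1  11001-  111-00
size-2^2 implicants → --1100  -0-110  -00-10  -011-0  -1-100  1--100  10--10  10-1-0  10-10-  100--0  101-1-  1011--
Unchecked terms (primes): --1100, -0-110, -00-10, -011-0, -1-100, -10011, 0-0011, 00001-, 001-00, 01110-, 1--100, 1-0010, 10--10, 10-1-0, 10-10-, 100--0, 101-1-, 1011--, 110-11, 1100-1, 11001-, 111-00
Minterm coverage:
  m2 ⊆ -00-10,00001-
  m3 ⊆ 0-0011,00001-
  m6 ⊆ -0-110,-00-10
  m8 ⊆ 001-00 [E]
  m12 ⊆ --1100,-011-0,001-00
  m19 ⊆ -10011,0-0011
  m20 ⊆ -1-100 [E]
  m28 ⊆ --1100,-1-100,01110-
  m29 ⊆ 01110- [E]
  m32 ⊆ 100--0 [E]
  m34 ⊆ -00-10,1-0010,10--10,100--0
  m36 ⊆ 1--100,10-1-0,10-10-,100--0
  m37 ⊆ 10-10- [E]
  m38 ⊆ -0-110,-00-10,10--10,10-1-0,100--0
  m43 ⊆ 101-1- [E]
  m44 ⊆ --1100,-011-0,1--100,10-1-0,10-10-,1011--
  m45 ⊆ 10-10-,1011--
  m46 ⊆ -0-110,-011-0,10--10,10-1-0,101-1-,1011--
  m47 ⊆ 101-1-,1011--
  m49 ⊆ 1100-1 [E]
  m50 ⊆ 1-0010,11001-
  m51 ⊆ -10011,110-11,1100-1,11001-
  m55 ⊆ 110-11 [E]
  m56 ⊆ 111-00 [E]
  m60 ⊆ --1100,-1-100,1--100,111-00
E = {-1-100, 001-00, 01110-, 10-10-, 100--0, 101-1-, 110-11, 1100-1, 111-00}
Petrick residual → -00-10, 0-0011, 1-0010
Cover = b'c'ef' + bde'f' + a'c'd'ef + a'b'ce'f' + a'bcde' + ac'd'ef' + ab'de' + ab'c'f' + ab'ce + abc'ef + abc'd'f + abce'f'  |cover|=12

12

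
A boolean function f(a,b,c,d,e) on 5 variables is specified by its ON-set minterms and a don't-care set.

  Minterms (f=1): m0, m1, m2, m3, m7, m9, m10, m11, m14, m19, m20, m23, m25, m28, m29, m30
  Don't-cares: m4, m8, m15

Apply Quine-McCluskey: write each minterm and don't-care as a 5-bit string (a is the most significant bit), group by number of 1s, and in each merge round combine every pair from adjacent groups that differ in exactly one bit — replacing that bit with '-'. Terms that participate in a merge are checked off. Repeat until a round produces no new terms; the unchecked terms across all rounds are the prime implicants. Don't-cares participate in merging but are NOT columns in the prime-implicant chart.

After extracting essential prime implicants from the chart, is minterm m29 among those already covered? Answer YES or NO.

[col 0] 00000*, 00001*, 00010*, 00011*, 00100*, 00111*, 01000*, 01001*, 01010*, 01011*, 01110*, 01111*, 10011*, 10100*, 10111*, 11001*, 11100*, 11101*, 11110*
[col 1] -0011*, -0100, -0111*, -1001, -1110, 0-000*, 0-001*, 0-010*, 0-011*, 0-111*, 00-00, 00-11*, 000-0*, 000-1*, 0000-*, 0001-*, 01-10*, 01-11*, 010-0*, 010-1*, 0100-*, 0101-*, 0111-*, 1-100, 10-11*, 11-01, 111-0, 1110-
[col 2] -0-11, 0--11, 0-0-0*, 0-0-1*, 0-00-*, 0-01-*, 000--*, 01-1-, 010--*
[col 3] 0-0--
Prime implicants: -0-11, -0100, -1001, -1110, 0--11, 0-0--, 00-00, 01-1-, 1-100, 11-01, 111-0, 1110-
PI chart (minterm → PIs covering it):
  0 | 0-0--,00-00
  1 | 0-0--  (sole → essential)
  2 | 0-0--  (sole → essential)
  3 | -0-11,0--11,0-0--
  7 | -0-11,0--11
  9 | -1001,0-0--
  10 | 0-0--,01-1-
  11 | 0--11,0-0--,01-1-
  14 | -1110,01-1-
  19 | -0-11  (sole → essential)
  20 | -0100,1-100
  23 | -0-11  (sole → essential)
  25 | -1001,11-01
  28 | 1-100,111-0,1110-
  29 | 11-01,1110-
  30 | -1110,111-0
Essential prime implicants: -0-11, 0-0--

NO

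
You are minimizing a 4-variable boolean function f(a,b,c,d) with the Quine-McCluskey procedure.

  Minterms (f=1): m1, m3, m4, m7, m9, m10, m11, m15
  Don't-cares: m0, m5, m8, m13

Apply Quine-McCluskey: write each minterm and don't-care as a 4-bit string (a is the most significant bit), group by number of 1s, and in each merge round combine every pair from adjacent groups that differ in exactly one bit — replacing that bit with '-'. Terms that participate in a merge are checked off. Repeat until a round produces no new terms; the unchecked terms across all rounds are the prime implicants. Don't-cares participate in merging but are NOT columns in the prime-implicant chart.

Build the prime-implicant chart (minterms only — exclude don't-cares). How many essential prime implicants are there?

Round 0: 0000✓ 0001✓ 0011✓ 0100✓ 0101✓ 0111✓ 1000✓ 1001✓ 1010✓ 1011✓ 1101✓ 1111✓
Round 1: -000✓ -001✓ -011✓ -101✓ -111✓ 0-00✓ 0-01✓ 0-11✓ 00-1✓ 000-✓ 01-1✓ 010-✓ 1-01✓ 1-11✓ 10-0✓ 10-1✓ 100-✓ 101-✓ 11-1✓
Round 2: --01✓ --11✓ -0-1✓ -00- -1-1✓ 0--1✓ 0-0- 1--1✓ 10--
Round 3: ---1
PIs = {---1, -00-, 0-0-, 10--}
Coverage chart:
  m1: ---1,-00-,0-0-
  m3: ---1 ←essential
  m4: 0-0- ←essential
  m7: ---1 ←essential
  m9: ---1,-00-,10--
  m10: 10-- ←essential
  m11: ---1,10--
  m15: ---1 ←essential
Essential: ---1, 0-0-, 10--

3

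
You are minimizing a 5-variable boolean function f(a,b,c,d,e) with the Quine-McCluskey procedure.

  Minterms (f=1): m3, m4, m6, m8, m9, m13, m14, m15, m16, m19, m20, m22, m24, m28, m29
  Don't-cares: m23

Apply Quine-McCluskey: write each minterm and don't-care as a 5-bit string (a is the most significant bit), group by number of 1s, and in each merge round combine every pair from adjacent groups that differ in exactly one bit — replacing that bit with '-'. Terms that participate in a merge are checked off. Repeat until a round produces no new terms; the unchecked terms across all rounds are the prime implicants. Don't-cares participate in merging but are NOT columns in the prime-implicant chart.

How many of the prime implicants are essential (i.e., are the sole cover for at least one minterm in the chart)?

[col 0] 00011*, 00100*, 00110*, 01000*, 01001*, 01101*, 01110*, 01111*, 10000*, 10011*, 10100*, 10110*, 10111*, 11000*, 11100*, 11101*
[col 1] -0011, -0100*, -0110*, -1000, -1101, 0-110, 001-0*, 01-01, 0100-, 011-1, 0111-, 1-000*, 1-100*, 10-00*, 10-11, 101-0*, 1011-, 11-00*, 1110-
[col 2] -01-0, 1--00
Prime implicants: -0011, -01-0, -1000, -1101, 0-110, 01-01, 0100-, 011-1, 0111-, 1--00, 10-11, 1011-, 1110-
PI chart (minterm → PIs covering it):
  3 | -0011  (sole → essential)
  4 | -01-0  (sole → essential)
  6 | -01-0,0-110
  8 | -1000,0100-
  9 | 01-01,0100-
  13 | -1101,01-01,011-1
  14 | 0-110,0111-
  15 | 011-1,0111-
  16 | 1--00  (sole → essential)
  19 | -0011,10-11
  20 | -01-0,1--00
  22 | -01-0,1011-
  24 | -1000,1--00
  28 | 1--00,1110-
  29 | -1101,1110-
Essential prime implicants: -0011, -01-0, 1--00

3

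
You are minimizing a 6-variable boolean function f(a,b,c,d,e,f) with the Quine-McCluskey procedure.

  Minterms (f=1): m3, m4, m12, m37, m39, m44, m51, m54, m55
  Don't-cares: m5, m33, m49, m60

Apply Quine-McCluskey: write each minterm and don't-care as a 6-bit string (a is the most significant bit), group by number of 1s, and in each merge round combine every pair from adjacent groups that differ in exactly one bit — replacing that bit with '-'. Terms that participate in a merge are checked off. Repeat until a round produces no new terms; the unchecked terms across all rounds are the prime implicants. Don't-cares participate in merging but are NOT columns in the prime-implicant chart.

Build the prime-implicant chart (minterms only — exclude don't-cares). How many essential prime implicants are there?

size-2^0 implicants → 000011  000100(✓)  000101(✓)  001100(✓)  100001(✓)  100101(✓)  100111(✓)  101100(✓)  110001(✓)  110011(✓)  110110(✓)  110111(✓)  111100(✓)
size-2^1 implicants → -00101  -01100  00-100  00010-  1-0001  1-0111  1-1100  100-01  1001-1  110-11  1100-1  11011-
Unchecked terms (primes): -00101, -01100, 00-100, 000011, 00010-, 1-0001, 1-0111, 1-1100, 100-01, 1001-1, 110-11, 1100-1, 11011-
Minterm coverage:
  m3 ⊆ 000011 [E]
  m4 ⊆ 00-100,00010-
  m12 ⊆ -01100,00-100
  m37 ⊆ -00101,100-01,1001-1
  m39 ⊆ 1-0111,1001-1
  m44 ⊆ -01100,1-1100
  m51 ⊆ 110-11,1100-1
  m54 ⊆ 11011- [E]
  m55 ⊆ 1-0111,110-11,11011-
E = {000011, 11011-}

2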